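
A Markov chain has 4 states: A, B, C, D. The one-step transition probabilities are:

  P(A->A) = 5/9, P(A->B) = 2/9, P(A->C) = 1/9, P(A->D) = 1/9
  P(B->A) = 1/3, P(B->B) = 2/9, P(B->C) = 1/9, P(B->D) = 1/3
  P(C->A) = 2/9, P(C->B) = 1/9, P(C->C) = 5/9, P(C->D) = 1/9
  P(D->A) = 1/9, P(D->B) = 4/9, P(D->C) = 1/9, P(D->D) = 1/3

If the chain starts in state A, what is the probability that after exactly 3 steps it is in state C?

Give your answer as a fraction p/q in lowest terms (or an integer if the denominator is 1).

Computing P^3 by repeated multiplication:
P^1 =
  A: [5/9, 2/9, 1/9, 1/9]
  B: [1/3, 2/9, 1/9, 1/3]
  C: [2/9, 1/9, 5/9, 1/9]
  D: [1/9, 4/9, 1/9, 1/3]
P^2 =
  A: [34/81, 19/81, 13/81, 5/27]
  B: [26/81, 23/81, 13/81, 19/81]
  C: [8/27, 5/27, 29/81, 13/81]
  D: [22/81, 23/81, 13/81, 23/81]
P^3 =
  A: [268/729, 179/729, 133/729, 149/729]
  B: [244/729, 187/729, 133/729, 55/243]
  C: [236/729, 53/243, 197/729, 137/729]
  D: [76/243, 65/243, 133/729, 173/729]

(P^3)[A -> C] = 133/729

Answer: 133/729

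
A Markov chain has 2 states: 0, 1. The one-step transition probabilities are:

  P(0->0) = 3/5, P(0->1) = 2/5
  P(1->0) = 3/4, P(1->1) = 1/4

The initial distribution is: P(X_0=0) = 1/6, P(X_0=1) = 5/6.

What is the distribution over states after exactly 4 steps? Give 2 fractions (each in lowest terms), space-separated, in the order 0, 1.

Answer: 208617/320000 111383/320000

Derivation:
Propagating the distribution step by step (d_{t+1} = d_t * P):
d_0 = (0=1/6, 1=5/6)
  d_1[0] = 1/6*3/5 + 5/6*3/4 = 29/40
  d_1[1] = 1/6*2/5 + 5/6*1/4 = 11/40
d_1 = (0=29/40, 1=11/40)
  d_2[0] = 29/40*3/5 + 11/40*3/4 = 513/800
  d_2[1] = 29/40*2/5 + 11/40*1/4 = 287/800
d_2 = (0=513/800, 1=287/800)
  d_3[0] = 513/800*3/5 + 287/800*3/4 = 10461/16000
  d_3[1] = 513/800*2/5 + 287/800*1/4 = 5539/16000
d_3 = (0=10461/16000, 1=5539/16000)
  d_4[0] = 10461/16000*3/5 + 5539/16000*3/4 = 208617/320000
  d_4[1] = 10461/16000*2/5 + 5539/16000*1/4 = 111383/320000
d_4 = (0=208617/320000, 1=111383/320000)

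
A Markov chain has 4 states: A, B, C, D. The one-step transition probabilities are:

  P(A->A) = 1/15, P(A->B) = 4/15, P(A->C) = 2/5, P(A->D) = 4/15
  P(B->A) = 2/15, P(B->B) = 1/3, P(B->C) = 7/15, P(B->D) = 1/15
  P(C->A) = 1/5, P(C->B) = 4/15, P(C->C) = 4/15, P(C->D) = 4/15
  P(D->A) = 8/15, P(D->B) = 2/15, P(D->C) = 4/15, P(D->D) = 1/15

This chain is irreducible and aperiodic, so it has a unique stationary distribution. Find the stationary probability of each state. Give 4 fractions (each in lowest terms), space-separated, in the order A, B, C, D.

Answer: 149/697 32/123 242/697 22/123

Derivation:
The stationary distribution satisfies pi = pi * P, i.e.:
  pi_A = 1/15*pi_A + 2/15*pi_B + 1/5*pi_C + 8/15*pi_D
  pi_B = 4/15*pi_A + 1/3*pi_B + 4/15*pi_C + 2/15*pi_D
  pi_C = 2/5*pi_A + 7/15*pi_B + 4/15*pi_C + 4/15*pi_D
  pi_D = 4/15*pi_A + 1/15*pi_B + 4/15*pi_C + 1/15*pi_D
with normalization: pi_A + pi_B + pi_C + pi_D = 1.

Using the first 3 balance equations plus normalization, the linear system A*pi = b is:
  [-14/15, 2/15, 1/5, 8/15] . pi = 0
  [4/15, -2/3, 4/15, 2/15] . pi = 0
  [2/5, 7/15, -11/15, 4/15] . pi = 0
  [1, 1, 1, 1] . pi = 1

Solving yields:
  pi_A = 149/697
  pi_B = 32/123
  pi_C = 242/697
  pi_D = 22/123

Verification (pi * P):
  149/697*1/15 + 32/123*2/15 + 242/697*1/5 + 22/123*8/15 = 149/697 = pi_A  (ok)
  149/697*4/15 + 32/123*1/3 + 242/697*4/15 + 22/123*2/15 = 32/123 = pi_B  (ok)
  149/697*2/5 + 32/123*7/15 + 242/697*4/15 + 22/123*4/15 = 242/697 = pi_C  (ok)
  149/697*4/15 + 32/123*1/15 + 242/697*4/15 + 22/123*1/15 = 22/123 = pi_D  (ok)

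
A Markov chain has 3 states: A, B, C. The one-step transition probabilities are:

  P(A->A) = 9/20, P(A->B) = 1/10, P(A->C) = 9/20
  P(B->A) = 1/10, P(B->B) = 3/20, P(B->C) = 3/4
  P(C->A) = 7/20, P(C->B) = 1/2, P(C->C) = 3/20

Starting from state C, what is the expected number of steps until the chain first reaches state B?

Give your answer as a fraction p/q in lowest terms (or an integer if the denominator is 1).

Let h_i = expected steps to first reach B from state i.
Boundary: h_B = 0.
First-step equations for the other states:
  h_A = 1 + 9/20*h_A + 1/10*h_B + 9/20*h_C
  h_C = 1 + 7/20*h_A + 1/2*h_B + 3/20*h_C

Substituting h_B = 0 and rearranging gives the linear system (I - Q) h = 1:
  [11/20, -9/20] . (h_A, h_C) = 1
  [-7/20, 17/20] . (h_A, h_C) = 1

Solving yields:
  h_A = 130/31
  h_C = 90/31

Starting state is C, so the expected hitting time is h_C = 90/31.

Answer: 90/31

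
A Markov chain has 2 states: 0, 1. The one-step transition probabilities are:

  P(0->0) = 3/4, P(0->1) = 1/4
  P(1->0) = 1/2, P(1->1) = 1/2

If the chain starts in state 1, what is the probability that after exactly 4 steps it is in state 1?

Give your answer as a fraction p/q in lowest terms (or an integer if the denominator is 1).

Answer: 43/128

Derivation:
Computing P^4 by repeated multiplication:
P^1 =
  0: [3/4, 1/4]
  1: [1/2, 1/2]
P^2 =
  0: [11/16, 5/16]
  1: [5/8, 3/8]
P^3 =
  0: [43/64, 21/64]
  1: [21/32, 11/32]
P^4 =
  0: [171/256, 85/256]
  1: [85/128, 43/128]

(P^4)[1 -> 1] = 43/128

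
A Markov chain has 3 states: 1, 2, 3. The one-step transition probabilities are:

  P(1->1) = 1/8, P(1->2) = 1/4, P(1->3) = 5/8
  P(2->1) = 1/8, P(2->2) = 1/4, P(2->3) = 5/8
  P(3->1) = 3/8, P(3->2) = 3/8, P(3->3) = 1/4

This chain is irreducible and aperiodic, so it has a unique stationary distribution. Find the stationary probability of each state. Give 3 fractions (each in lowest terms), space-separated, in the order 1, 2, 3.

Answer: 21/88 27/88 5/11

Derivation:
The stationary distribution satisfies pi = pi * P, i.e.:
  pi_1 = 1/8*pi_1 + 1/8*pi_2 + 3/8*pi_3
  pi_2 = 1/4*pi_1 + 1/4*pi_2 + 3/8*pi_3
  pi_3 = 5/8*pi_1 + 5/8*pi_2 + 1/4*pi_3
with normalization: pi_1 + pi_2 + pi_3 = 1.

Using the first 2 balance equations plus normalization, the linear system A*pi = b is:
  [-7/8, 1/8, 3/8] . pi = 0
  [1/4, -3/4, 3/8] . pi = 0
  [1, 1, 1] . pi = 1

Solving yields:
  pi_1 = 21/88
  pi_2 = 27/88
  pi_3 = 5/11

Verification (pi * P):
  21/88*1/8 + 27/88*1/8 + 5/11*3/8 = 21/88 = pi_1  (ok)
  21/88*1/4 + 27/88*1/4 + 5/11*3/8 = 27/88 = pi_2  (ok)
  21/88*5/8 + 27/88*5/8 + 5/11*1/4 = 5/11 = pi_3  (ok)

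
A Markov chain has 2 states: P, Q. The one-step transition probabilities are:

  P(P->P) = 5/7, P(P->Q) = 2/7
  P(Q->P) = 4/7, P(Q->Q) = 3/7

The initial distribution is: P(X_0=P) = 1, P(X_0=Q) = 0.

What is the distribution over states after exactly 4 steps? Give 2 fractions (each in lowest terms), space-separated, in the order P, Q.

Answer: 1601/2401 800/2401

Derivation:
Propagating the distribution step by step (d_{t+1} = d_t * P):
d_0 = (P=1, Q=0)
  d_1[P] = 1*5/7 + 0*4/7 = 5/7
  d_1[Q] = 1*2/7 + 0*3/7 = 2/7
d_1 = (P=5/7, Q=2/7)
  d_2[P] = 5/7*5/7 + 2/7*4/7 = 33/49
  d_2[Q] = 5/7*2/7 + 2/7*3/7 = 16/49
d_2 = (P=33/49, Q=16/49)
  d_3[P] = 33/49*5/7 + 16/49*4/7 = 229/343
  d_3[Q] = 33/49*2/7 + 16/49*3/7 = 114/343
d_3 = (P=229/343, Q=114/343)
  d_4[P] = 229/343*5/7 + 114/343*4/7 = 1601/2401
  d_4[Q] = 229/343*2/7 + 114/343*3/7 = 800/2401
d_4 = (P=1601/2401, Q=800/2401)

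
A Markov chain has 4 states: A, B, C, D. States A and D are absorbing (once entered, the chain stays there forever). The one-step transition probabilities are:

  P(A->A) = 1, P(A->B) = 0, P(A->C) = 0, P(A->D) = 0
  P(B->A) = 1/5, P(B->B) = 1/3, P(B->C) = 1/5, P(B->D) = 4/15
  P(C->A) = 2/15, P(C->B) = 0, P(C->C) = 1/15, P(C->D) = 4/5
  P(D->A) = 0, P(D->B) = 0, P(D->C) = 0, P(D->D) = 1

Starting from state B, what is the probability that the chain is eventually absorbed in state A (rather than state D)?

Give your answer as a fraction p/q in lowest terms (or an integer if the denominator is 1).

Let a_i = P(absorbed in A | start in state i).
Boundary conditions: a_A = 1, a_D = 0.
For each transient state i, a_i = sum_j P(i->j) * a_j:
  a_B = 1/5*a_A + 1/3*a_B + 1/5*a_C + 4/15*a_D
  a_C = 2/15*a_A + 0*a_B + 1/15*a_C + 4/5*a_D

Substituting a_A = 1 and a_D = 0, rearrange to (I - Q) a = r where r[i] = P(i -> A):
  [2/3, -1/5] . (a_B, a_C) = 1/5
  [0, 14/15] . (a_B, a_C) = 2/15

Solving yields:
  a_B = 12/35
  a_C = 1/7

Starting state is B, so the absorption probability is a_B = 12/35.

Answer: 12/35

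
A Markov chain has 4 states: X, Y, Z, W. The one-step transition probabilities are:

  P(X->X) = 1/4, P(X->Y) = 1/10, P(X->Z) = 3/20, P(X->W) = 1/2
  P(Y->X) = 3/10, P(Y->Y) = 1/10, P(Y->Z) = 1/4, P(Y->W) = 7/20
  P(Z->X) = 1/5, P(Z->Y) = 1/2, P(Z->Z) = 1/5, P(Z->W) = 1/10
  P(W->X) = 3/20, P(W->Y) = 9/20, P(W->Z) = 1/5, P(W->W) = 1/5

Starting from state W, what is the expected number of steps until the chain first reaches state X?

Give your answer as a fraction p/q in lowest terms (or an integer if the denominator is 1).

Answer: 5390/1143

Derivation:
Let h_i = expected steps to first reach X from state i.
Boundary: h_X = 0.
First-step equations for the other states:
  h_Y = 1 + 3/10*h_X + 1/10*h_Y + 1/4*h_Z + 7/20*h_W
  h_Z = 1 + 1/5*h_X + 1/2*h_Y + 1/5*h_Z + 1/10*h_W
  h_W = 1 + 3/20*h_X + 9/20*h_Y + 1/5*h_Z + 1/5*h_W

Substituting h_X = 0 and rearranging gives the linear system (I - Q) h = 1:
  [9/10, -1/4, -7/20] . (h_Y, h_Z, h_W) = 1
  [-1/2, 4/5, -1/10] . (h_Y, h_Z, h_W) = 1
  [-9/20, -1/5, 4/5] . (h_Y, h_Z, h_W) = 1

Solving yields:
  h_Y = 4780/1143
  h_Z = 5090/1143
  h_W = 5390/1143

Starting state is W, so the expected hitting time is h_W = 5390/1143.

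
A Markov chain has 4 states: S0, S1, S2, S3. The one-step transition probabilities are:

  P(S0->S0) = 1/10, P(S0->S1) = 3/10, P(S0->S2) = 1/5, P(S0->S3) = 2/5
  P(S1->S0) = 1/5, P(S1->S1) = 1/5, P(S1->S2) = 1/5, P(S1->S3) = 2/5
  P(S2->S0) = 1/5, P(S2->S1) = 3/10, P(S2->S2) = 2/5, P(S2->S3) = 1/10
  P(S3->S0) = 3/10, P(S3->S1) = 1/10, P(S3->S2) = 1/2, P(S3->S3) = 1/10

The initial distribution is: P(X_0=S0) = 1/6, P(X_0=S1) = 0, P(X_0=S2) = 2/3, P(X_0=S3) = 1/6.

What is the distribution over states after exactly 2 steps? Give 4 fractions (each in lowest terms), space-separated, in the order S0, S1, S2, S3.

Propagating the distribution step by step (d_{t+1} = d_t * P):
d_0 = (S0=1/6, S1=0, S2=2/3, S3=1/6)
  d_1[S0] = 1/6*1/10 + 0*1/5 + 2/3*1/5 + 1/6*3/10 = 1/5
  d_1[S1] = 1/6*3/10 + 0*1/5 + 2/3*3/10 + 1/6*1/10 = 4/15
  d_1[S2] = 1/6*1/5 + 0*1/5 + 2/3*2/5 + 1/6*1/2 = 23/60
  d_1[S3] = 1/6*2/5 + 0*2/5 + 2/3*1/10 + 1/6*1/10 = 3/20
d_1 = (S0=1/5, S1=4/15, S2=23/60, S3=3/20)
  d_2[S0] = 1/5*1/10 + 4/15*1/5 + 23/60*1/5 + 3/20*3/10 = 39/200
  d_2[S1] = 1/5*3/10 + 4/15*1/5 + 23/60*3/10 + 3/20*1/10 = 73/300
  d_2[S2] = 1/5*1/5 + 4/15*1/5 + 23/60*2/5 + 3/20*1/2 = 193/600
  d_2[S3] = 1/5*2/5 + 4/15*2/5 + 23/60*1/10 + 3/20*1/10 = 6/25
d_2 = (S0=39/200, S1=73/300, S2=193/600, S3=6/25)

Answer: 39/200 73/300 193/600 6/25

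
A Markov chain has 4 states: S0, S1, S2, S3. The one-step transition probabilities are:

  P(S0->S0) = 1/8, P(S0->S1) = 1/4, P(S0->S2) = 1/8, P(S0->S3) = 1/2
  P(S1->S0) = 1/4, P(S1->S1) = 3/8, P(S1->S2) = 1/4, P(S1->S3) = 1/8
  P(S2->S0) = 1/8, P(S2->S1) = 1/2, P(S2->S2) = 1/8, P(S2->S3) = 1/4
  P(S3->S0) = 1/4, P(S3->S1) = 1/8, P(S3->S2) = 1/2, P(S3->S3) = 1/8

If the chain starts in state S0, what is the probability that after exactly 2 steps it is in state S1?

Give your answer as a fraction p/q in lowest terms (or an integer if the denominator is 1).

Answer: 1/4

Derivation:
Computing P^2 by repeated multiplication:
P^1 =
  S0: [1/8, 1/4, 1/8, 1/2]
  S1: [1/4, 3/8, 1/4, 1/8]
  S2: [1/8, 1/2, 1/8, 1/4]
  S3: [1/4, 1/8, 1/2, 1/8]
P^2 =
  S0: [7/32, 1/4, 11/32, 3/16]
  S1: [3/16, 11/32, 7/32, 1/4]
  S2: [7/32, 5/16, 9/32, 3/16]
  S3: [5/32, 3/8, 3/16, 9/32]

(P^2)[S0 -> S1] = 1/4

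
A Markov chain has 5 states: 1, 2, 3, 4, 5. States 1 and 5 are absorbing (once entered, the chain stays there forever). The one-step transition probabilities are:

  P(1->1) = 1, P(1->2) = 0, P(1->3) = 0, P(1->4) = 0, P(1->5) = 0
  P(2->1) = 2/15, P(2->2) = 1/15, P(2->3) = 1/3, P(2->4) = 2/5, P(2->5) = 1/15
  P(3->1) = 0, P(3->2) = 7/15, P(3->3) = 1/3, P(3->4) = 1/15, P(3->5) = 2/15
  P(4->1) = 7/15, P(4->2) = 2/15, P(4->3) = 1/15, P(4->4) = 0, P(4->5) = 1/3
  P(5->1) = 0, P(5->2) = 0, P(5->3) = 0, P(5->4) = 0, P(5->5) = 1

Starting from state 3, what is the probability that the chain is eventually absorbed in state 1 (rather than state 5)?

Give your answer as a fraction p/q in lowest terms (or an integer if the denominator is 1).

Answer: 202/463

Derivation:
Let a_i = P(absorbed in 1 | start in state i).
Boundary conditions: a_1 = 1, a_5 = 0.
For each transient state i, a_i = sum_j P(i->j) * a_j:
  a_2 = 2/15*a_1 + 1/15*a_2 + 1/3*a_3 + 2/5*a_4 + 1/15*a_5
  a_3 = 0*a_1 + 7/15*a_2 + 1/3*a_3 + 1/15*a_4 + 2/15*a_5
  a_4 = 7/15*a_1 + 2/15*a_2 + 1/15*a_3 + 0*a_4 + 1/3*a_5

Substituting a_1 = 1 and a_5 = 0, rearrange to (I - Q) a = r where r[i] = P(i -> 1):
  [14/15, -1/3, -2/5] . (a_2, a_3, a_4) = 2/15
  [-7/15, 2/3, -1/15] . (a_2, a_3, a_4) = 0
  [-2/15, -1/15, 1] . (a_2, a_3, a_4) = 7/15

Solving yields:
  a_2 = 251/463
  a_3 = 202/463
  a_4 = 263/463

Starting state is 3, so the absorption probability is a_3 = 202/463.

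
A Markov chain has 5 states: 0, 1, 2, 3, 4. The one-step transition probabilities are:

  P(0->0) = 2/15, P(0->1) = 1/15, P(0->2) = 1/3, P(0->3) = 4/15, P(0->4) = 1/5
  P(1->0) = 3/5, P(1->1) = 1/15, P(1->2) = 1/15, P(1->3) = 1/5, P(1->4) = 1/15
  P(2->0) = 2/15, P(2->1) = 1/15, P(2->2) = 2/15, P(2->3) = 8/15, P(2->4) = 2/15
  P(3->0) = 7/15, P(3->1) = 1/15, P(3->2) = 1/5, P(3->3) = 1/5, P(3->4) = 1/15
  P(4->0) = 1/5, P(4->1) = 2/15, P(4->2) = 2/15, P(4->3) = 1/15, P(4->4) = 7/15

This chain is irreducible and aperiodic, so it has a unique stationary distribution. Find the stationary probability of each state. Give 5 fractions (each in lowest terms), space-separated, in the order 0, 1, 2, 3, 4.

Answer: 4195/15564 619/7782 775/3891 4025/15564 501/2594

Derivation:
The stationary distribution satisfies pi = pi * P, i.e.:
  pi_0 = 2/15*pi_0 + 3/5*pi_1 + 2/15*pi_2 + 7/15*pi_3 + 1/5*pi_4
  pi_1 = 1/15*pi_0 + 1/15*pi_1 + 1/15*pi_2 + 1/15*pi_3 + 2/15*pi_4
  pi_2 = 1/3*pi_0 + 1/15*pi_1 + 2/15*pi_2 + 1/5*pi_3 + 2/15*pi_4
  pi_3 = 4/15*pi_0 + 1/5*pi_1 + 8/15*pi_2 + 1/5*pi_3 + 1/15*pi_4
  pi_4 = 1/5*pi_0 + 1/15*pi_1 + 2/15*pi_2 + 1/15*pi_3 + 7/15*pi_4
with normalization: pi_0 + pi_1 + pi_2 + pi_3 + pi_4 = 1.

Using the first 4 balance equations plus normalization, the linear system A*pi = b is:
  [-13/15, 3/5, 2/15, 7/15, 1/5] . pi = 0
  [1/15, -14/15, 1/15, 1/15, 2/15] . pi = 0
  [1/3, 1/15, -13/15, 1/5, 2/15] . pi = 0
  [4/15, 1/5, 8/15, -4/5, 1/15] . pi = 0
  [1, 1, 1, 1, 1] . pi = 1

Solving yields:
  pi_0 = 4195/15564
  pi_1 = 619/7782
  pi_2 = 775/3891
  pi_3 = 4025/15564
  pi_4 = 501/2594

Verification (pi * P):
  4195/15564*2/15 + 619/7782*3/5 + 775/3891*2/15 + 4025/15564*7/15 + 501/2594*1/5 = 4195/15564 = pi_0  (ok)
  4195/15564*1/15 + 619/7782*1/15 + 775/3891*1/15 + 4025/15564*1/15 + 501/2594*2/15 = 619/7782 = pi_1  (ok)
  4195/15564*1/3 + 619/7782*1/15 + 775/3891*2/15 + 4025/15564*1/5 + 501/2594*2/15 = 775/3891 = pi_2  (ok)
  4195/15564*4/15 + 619/7782*1/5 + 775/3891*8/15 + 4025/15564*1/5 + 501/2594*1/15 = 4025/15564 = pi_3  (ok)
  4195/15564*1/5 + 619/7782*1/15 + 775/3891*2/15 + 4025/15564*1/15 + 501/2594*7/15 = 501/2594 = pi_4  (ok)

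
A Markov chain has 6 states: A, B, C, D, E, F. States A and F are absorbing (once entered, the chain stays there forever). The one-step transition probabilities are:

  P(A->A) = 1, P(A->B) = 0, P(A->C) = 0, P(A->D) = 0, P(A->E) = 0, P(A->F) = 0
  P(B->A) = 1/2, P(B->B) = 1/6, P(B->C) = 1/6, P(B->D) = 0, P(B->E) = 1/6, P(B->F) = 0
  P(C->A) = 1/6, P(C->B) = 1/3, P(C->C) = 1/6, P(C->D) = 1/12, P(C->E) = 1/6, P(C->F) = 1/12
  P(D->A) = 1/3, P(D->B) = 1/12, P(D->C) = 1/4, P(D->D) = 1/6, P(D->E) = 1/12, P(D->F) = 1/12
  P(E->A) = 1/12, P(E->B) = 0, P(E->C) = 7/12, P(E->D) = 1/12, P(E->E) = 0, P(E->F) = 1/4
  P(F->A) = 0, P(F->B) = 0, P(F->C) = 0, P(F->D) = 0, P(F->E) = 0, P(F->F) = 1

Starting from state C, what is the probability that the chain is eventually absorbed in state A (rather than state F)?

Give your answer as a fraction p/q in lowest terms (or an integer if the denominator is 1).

Answer: 1550/2103

Derivation:
Let a_i = P(absorbed in A | start in state i).
Boundary conditions: a_A = 1, a_F = 0.
For each transient state i, a_i = sum_j P(i->j) * a_j:
  a_B = 1/2*a_A + 1/6*a_B + 1/6*a_C + 0*a_D + 1/6*a_E + 0*a_F
  a_C = 1/6*a_A + 1/3*a_B + 1/6*a_C + 1/12*a_D + 1/6*a_E + 1/12*a_F
  a_D = 1/3*a_A + 1/12*a_B + 1/4*a_C + 1/6*a_D + 1/12*a_E + 1/12*a_F
  a_E = 1/12*a_A + 0*a_B + 7/12*a_C + 1/12*a_D + 0*a_E + 1/4*a_F

Substituting a_A = 1 and a_F = 0, rearrange to (I - Q) a = r where r[i] = P(i -> A):
  [5/6, -1/6, 0, -1/6] . (a_B, a_C, a_D, a_E) = 1/2
  [-1/3, 5/6, -1/12, -1/6] . (a_B, a_C, a_D, a_E) = 1/6
  [-1/12, -1/4, 5/6, -1/12] . (a_B, a_C, a_D, a_E) = 1/3
  [0, -7/12, -1/12, 1] . (a_B, a_C, a_D, a_E) = 1/12

Solving yields:
  a_B = 3629/4206
  a_C = 1550/2103
  a_D = 1609/2103
  a_E = 809/1402

Starting state is C, so the absorption probability is a_C = 1550/2103.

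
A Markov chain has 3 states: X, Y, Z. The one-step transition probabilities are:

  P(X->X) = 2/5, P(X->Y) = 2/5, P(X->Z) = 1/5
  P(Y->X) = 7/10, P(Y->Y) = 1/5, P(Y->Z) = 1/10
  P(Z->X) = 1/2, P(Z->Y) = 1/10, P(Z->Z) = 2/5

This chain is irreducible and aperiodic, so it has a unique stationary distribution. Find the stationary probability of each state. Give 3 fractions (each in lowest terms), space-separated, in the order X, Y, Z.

The stationary distribution satisfies pi = pi * P, i.e.:
  pi_X = 2/5*pi_X + 7/10*pi_Y + 1/2*pi_Z
  pi_Y = 2/5*pi_X + 1/5*pi_Y + 1/10*pi_Z
  pi_Z = 1/5*pi_X + 1/10*pi_Y + 2/5*pi_Z
with normalization: pi_X + pi_Y + pi_Z = 1.

Using the first 2 balance equations plus normalization, the linear system A*pi = b is:
  [-3/5, 7/10, 1/2] . pi = 0
  [2/5, -4/5, 1/10] . pi = 0
  [1, 1, 1] . pi = 1

Solving yields:
  pi_X = 47/93
  pi_Y = 26/93
  pi_Z = 20/93

Verification (pi * P):
  47/93*2/5 + 26/93*7/10 + 20/93*1/2 = 47/93 = pi_X  (ok)
  47/93*2/5 + 26/93*1/5 + 20/93*1/10 = 26/93 = pi_Y  (ok)
  47/93*1/5 + 26/93*1/10 + 20/93*2/5 = 20/93 = pi_Z  (ok)

Answer: 47/93 26/93 20/93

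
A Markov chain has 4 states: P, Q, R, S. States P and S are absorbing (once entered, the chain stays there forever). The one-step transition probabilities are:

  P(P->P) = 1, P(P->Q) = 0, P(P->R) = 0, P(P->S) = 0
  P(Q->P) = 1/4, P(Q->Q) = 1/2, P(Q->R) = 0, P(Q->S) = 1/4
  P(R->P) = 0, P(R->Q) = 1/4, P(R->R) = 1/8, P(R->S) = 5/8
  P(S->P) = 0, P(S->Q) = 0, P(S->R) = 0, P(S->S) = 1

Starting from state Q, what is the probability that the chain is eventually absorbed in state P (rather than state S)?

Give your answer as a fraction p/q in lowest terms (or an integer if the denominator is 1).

Let a_i = P(absorbed in P | start in state i).
Boundary conditions: a_P = 1, a_S = 0.
For each transient state i, a_i = sum_j P(i->j) * a_j:
  a_Q = 1/4*a_P + 1/2*a_Q + 0*a_R + 1/4*a_S
  a_R = 0*a_P + 1/4*a_Q + 1/8*a_R + 5/8*a_S

Substituting a_P = 1 and a_S = 0, rearrange to (I - Q) a = r where r[i] = P(i -> P):
  [1/2, 0] . (a_Q, a_R) = 1/4
  [-1/4, 7/8] . (a_Q, a_R) = 0

Solving yields:
  a_Q = 1/2
  a_R = 1/7

Starting state is Q, so the absorption probability is a_Q = 1/2.

Answer: 1/2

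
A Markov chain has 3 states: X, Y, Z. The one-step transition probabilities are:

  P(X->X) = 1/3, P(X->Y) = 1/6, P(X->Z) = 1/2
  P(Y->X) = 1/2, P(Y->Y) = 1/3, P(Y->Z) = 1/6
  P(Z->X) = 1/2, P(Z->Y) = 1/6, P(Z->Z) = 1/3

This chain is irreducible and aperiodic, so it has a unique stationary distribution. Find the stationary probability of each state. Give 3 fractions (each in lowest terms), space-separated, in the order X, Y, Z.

Answer: 3/7 1/5 13/35

Derivation:
The stationary distribution satisfies pi = pi * P, i.e.:
  pi_X = 1/3*pi_X + 1/2*pi_Y + 1/2*pi_Z
  pi_Y = 1/6*pi_X + 1/3*pi_Y + 1/6*pi_Z
  pi_Z = 1/2*pi_X + 1/6*pi_Y + 1/3*pi_Z
with normalization: pi_X + pi_Y + pi_Z = 1.

Using the first 2 balance equations plus normalization, the linear system A*pi = b is:
  [-2/3, 1/2, 1/2] . pi = 0
  [1/6, -2/3, 1/6] . pi = 0
  [1, 1, 1] . pi = 1

Solving yields:
  pi_X = 3/7
  pi_Y = 1/5
  pi_Z = 13/35

Verification (pi * P):
  3/7*1/3 + 1/5*1/2 + 13/35*1/2 = 3/7 = pi_X  (ok)
  3/7*1/6 + 1/5*1/3 + 13/35*1/6 = 1/5 = pi_Y  (ok)
  3/7*1/2 + 1/5*1/6 + 13/35*1/3 = 13/35 = pi_Z  (ok)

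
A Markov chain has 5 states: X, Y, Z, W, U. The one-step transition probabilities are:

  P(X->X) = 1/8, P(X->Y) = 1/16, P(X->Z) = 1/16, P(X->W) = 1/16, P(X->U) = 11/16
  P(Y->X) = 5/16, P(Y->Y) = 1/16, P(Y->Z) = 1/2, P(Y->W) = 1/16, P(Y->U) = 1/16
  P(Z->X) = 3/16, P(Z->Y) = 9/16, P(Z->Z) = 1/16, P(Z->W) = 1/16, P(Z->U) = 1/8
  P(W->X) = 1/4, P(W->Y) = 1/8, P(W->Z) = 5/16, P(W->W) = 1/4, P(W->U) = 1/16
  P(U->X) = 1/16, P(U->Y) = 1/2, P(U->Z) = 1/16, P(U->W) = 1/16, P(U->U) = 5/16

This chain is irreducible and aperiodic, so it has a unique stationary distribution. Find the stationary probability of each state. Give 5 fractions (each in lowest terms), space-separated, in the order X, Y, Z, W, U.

Answer: 14270/77493 21745/77493 1219/5961 1/13 19670/77493

Derivation:
The stationary distribution satisfies pi = pi * P, i.e.:
  pi_X = 1/8*pi_X + 5/16*pi_Y + 3/16*pi_Z + 1/4*pi_W + 1/16*pi_U
  pi_Y = 1/16*pi_X + 1/16*pi_Y + 9/16*pi_Z + 1/8*pi_W + 1/2*pi_U
  pi_Z = 1/16*pi_X + 1/2*pi_Y + 1/16*pi_Z + 5/16*pi_W + 1/16*pi_U
  pi_W = 1/16*pi_X + 1/16*pi_Y + 1/16*pi_Z + 1/4*pi_W + 1/16*pi_U
  pi_U = 11/16*pi_X + 1/16*pi_Y + 1/8*pi_Z + 1/16*pi_W + 5/16*pi_U
with normalization: pi_X + pi_Y + pi_Z + pi_W + pi_U = 1.

Using the first 4 balance equations plus normalization, the linear system A*pi = b is:
  [-7/8, 5/16, 3/16, 1/4, 1/16] . pi = 0
  [1/16, -15/16, 9/16, 1/8, 1/2] . pi = 0
  [1/16, 1/2, -15/16, 5/16, 1/16] . pi = 0
  [1/16, 1/16, 1/16, -3/4, 1/16] . pi = 0
  [1, 1, 1, 1, 1] . pi = 1

Solving yields:
  pi_X = 14270/77493
  pi_Y = 21745/77493
  pi_Z = 1219/5961
  pi_W = 1/13
  pi_U = 19670/77493

Verification (pi * P):
  14270/77493*1/8 + 21745/77493*5/16 + 1219/5961*3/16 + 1/13*1/4 + 19670/77493*1/16 = 14270/77493 = pi_X  (ok)
  14270/77493*1/16 + 21745/77493*1/16 + 1219/5961*9/16 + 1/13*1/8 + 19670/77493*1/2 = 21745/77493 = pi_Y  (ok)
  14270/77493*1/16 + 21745/77493*1/2 + 1219/5961*1/16 + 1/13*5/16 + 19670/77493*1/16 = 1219/5961 = pi_Z  (ok)
  14270/77493*1/16 + 21745/77493*1/16 + 1219/5961*1/16 + 1/13*1/4 + 19670/77493*1/16 = 1/13 = pi_W  (ok)
  14270/77493*11/16 + 21745/77493*1/16 + 1219/5961*1/8 + 1/13*1/16 + 19670/77493*5/16 = 19670/77493 = pi_U  (ok)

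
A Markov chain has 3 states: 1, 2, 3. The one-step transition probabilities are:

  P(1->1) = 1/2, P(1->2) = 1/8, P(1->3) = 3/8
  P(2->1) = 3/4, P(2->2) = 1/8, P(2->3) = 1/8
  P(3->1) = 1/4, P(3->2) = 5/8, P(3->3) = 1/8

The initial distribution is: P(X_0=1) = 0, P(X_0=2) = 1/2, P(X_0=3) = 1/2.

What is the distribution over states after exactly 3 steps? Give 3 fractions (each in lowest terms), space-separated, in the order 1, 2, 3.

Propagating the distribution step by step (d_{t+1} = d_t * P):
d_0 = (1=0, 2=1/2, 3=1/2)
  d_1[1] = 0*1/2 + 1/2*3/4 + 1/2*1/4 = 1/2
  d_1[2] = 0*1/8 + 1/2*1/8 + 1/2*5/8 = 3/8
  d_1[3] = 0*3/8 + 1/2*1/8 + 1/2*1/8 = 1/8
d_1 = (1=1/2, 2=3/8, 3=1/8)
  d_2[1] = 1/2*1/2 + 3/8*3/4 + 1/8*1/4 = 9/16
  d_2[2] = 1/2*1/8 + 3/8*1/8 + 1/8*5/8 = 3/16
  d_2[3] = 1/2*3/8 + 3/8*1/8 + 1/8*1/8 = 1/4
d_2 = (1=9/16, 2=3/16, 3=1/4)
  d_3[1] = 9/16*1/2 + 3/16*3/4 + 1/4*1/4 = 31/64
  d_3[2] = 9/16*1/8 + 3/16*1/8 + 1/4*5/8 = 1/4
  d_3[3] = 9/16*3/8 + 3/16*1/8 + 1/4*1/8 = 17/64
d_3 = (1=31/64, 2=1/4, 3=17/64)

Answer: 31/64 1/4 17/64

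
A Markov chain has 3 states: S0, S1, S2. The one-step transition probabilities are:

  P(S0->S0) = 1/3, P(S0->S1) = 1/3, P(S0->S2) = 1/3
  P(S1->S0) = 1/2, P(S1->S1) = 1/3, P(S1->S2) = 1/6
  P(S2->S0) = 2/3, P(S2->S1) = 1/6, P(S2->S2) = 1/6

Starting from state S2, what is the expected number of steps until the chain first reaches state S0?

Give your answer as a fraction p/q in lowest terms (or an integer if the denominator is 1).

Answer: 30/19

Derivation:
Let h_i = expected steps to first reach S0 from state i.
Boundary: h_S0 = 0.
First-step equations for the other states:
  h_S1 = 1 + 1/2*h_S0 + 1/3*h_S1 + 1/6*h_S2
  h_S2 = 1 + 2/3*h_S0 + 1/6*h_S1 + 1/6*h_S2

Substituting h_S0 = 0 and rearranging gives the linear system (I - Q) h = 1:
  [2/3, -1/6] . (h_S1, h_S2) = 1
  [-1/6, 5/6] . (h_S1, h_S2) = 1

Solving yields:
  h_S1 = 36/19
  h_S2 = 30/19

Starting state is S2, so the expected hitting time is h_S2 = 30/19.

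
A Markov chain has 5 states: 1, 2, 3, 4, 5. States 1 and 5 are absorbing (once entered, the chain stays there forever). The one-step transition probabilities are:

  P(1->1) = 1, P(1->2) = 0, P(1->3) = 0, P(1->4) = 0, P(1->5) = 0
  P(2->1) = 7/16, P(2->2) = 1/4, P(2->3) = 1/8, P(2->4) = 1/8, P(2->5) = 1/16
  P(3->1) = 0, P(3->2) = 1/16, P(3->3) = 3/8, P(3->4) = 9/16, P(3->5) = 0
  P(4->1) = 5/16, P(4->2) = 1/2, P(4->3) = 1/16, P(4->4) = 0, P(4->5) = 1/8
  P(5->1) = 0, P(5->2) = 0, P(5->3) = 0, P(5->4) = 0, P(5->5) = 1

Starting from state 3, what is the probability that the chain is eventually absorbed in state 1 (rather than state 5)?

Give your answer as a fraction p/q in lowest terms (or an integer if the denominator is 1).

Answer: 53/67

Derivation:
Let a_i = P(absorbed in 1 | start in state i).
Boundary conditions: a_1 = 1, a_5 = 0.
For each transient state i, a_i = sum_j P(i->j) * a_j:
  a_2 = 7/16*a_1 + 1/4*a_2 + 1/8*a_3 + 1/8*a_4 + 1/16*a_5
  a_3 = 0*a_1 + 1/16*a_2 + 3/8*a_3 + 9/16*a_4 + 0*a_5
  a_4 = 5/16*a_1 + 1/2*a_2 + 1/16*a_3 + 0*a_4 + 1/8*a_5

Substituting a_1 = 1 and a_5 = 0, rearrange to (I - Q) a = r where r[i] = P(i -> 1):
  [3/4, -1/8, -1/8] . (a_2, a_3, a_4) = 7/16
  [-1/16, 5/8, -9/16] . (a_2, a_3, a_4) = 0
  [-1/2, -1/16, 1] . (a_2, a_3, a_4) = 5/16

Solving yields:
  a_2 = 1247/1474
  a_3 = 53/67
  a_4 = 1157/1474

Starting state is 3, so the absorption probability is a_3 = 53/67.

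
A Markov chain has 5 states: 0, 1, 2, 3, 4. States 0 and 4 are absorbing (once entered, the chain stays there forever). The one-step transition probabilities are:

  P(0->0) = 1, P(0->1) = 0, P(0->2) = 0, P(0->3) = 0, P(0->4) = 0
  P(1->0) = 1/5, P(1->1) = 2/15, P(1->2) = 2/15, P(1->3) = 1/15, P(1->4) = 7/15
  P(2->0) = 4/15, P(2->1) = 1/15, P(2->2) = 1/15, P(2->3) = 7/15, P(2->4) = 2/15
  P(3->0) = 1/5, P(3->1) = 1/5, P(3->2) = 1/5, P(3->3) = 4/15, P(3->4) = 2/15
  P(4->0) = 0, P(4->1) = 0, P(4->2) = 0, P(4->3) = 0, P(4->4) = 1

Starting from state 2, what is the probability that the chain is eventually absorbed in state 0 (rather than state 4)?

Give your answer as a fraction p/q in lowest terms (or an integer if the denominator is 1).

Let a_i = P(absorbed in 0 | start in state i).
Boundary conditions: a_0 = 1, a_4 = 0.
For each transient state i, a_i = sum_j P(i->j) * a_j:
  a_1 = 1/5*a_0 + 2/15*a_1 + 2/15*a_2 + 1/15*a_3 + 7/15*a_4
  a_2 = 4/15*a_0 + 1/15*a_1 + 1/15*a_2 + 7/15*a_3 + 2/15*a_4
  a_3 = 1/5*a_0 + 1/5*a_1 + 1/5*a_2 + 4/15*a_3 + 2/15*a_4

Substituting a_0 = 1 and a_4 = 0, rearrange to (I - Q) a = r where r[i] = P(i -> 0):
  [13/15, -2/15, -1/15] . (a_1, a_2, a_3) = 1/5
  [-1/15, 14/15, -7/15] . (a_1, a_2, a_3) = 4/15
  [-1/5, -1/5, 11/15] . (a_1, a_2, a_3) = 1/5

Solving yields:
  a_1 = 583/1620
  a_2 = 233/405
  a_3 = 19/36

Starting state is 2, so the absorption probability is a_2 = 233/405.

Answer: 233/405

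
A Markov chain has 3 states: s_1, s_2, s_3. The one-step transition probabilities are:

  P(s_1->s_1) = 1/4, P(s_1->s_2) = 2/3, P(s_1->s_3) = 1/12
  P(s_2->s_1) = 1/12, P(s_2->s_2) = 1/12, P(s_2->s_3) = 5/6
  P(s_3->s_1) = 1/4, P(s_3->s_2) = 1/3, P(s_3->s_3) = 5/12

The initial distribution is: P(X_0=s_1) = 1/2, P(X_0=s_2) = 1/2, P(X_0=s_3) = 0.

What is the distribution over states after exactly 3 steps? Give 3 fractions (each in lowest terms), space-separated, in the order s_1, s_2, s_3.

Propagating the distribution step by step (d_{t+1} = d_t * P):
d_0 = (s_1=1/2, s_2=1/2, s_3=0)
  d_1[s_1] = 1/2*1/4 + 1/2*1/12 + 0*1/4 = 1/6
  d_1[s_2] = 1/2*2/3 + 1/2*1/12 + 0*1/3 = 3/8
  d_1[s_3] = 1/2*1/12 + 1/2*5/6 + 0*5/12 = 11/24
d_1 = (s_1=1/6, s_2=3/8, s_3=11/24)
  d_2[s_1] = 1/6*1/4 + 3/8*1/12 + 11/24*1/4 = 3/16
  d_2[s_2] = 1/6*2/3 + 3/8*1/12 + 11/24*1/3 = 85/288
  d_2[s_3] = 1/6*1/12 + 3/8*5/6 + 11/24*5/12 = 149/288
d_2 = (s_1=3/16, s_2=85/288, s_3=149/288)
  d_3[s_1] = 3/16*1/4 + 85/288*1/12 + 149/288*1/4 = 347/1728
  d_3[s_2] = 3/16*2/3 + 85/288*1/12 + 149/288*1/3 = 371/1152
  d_3[s_3] = 3/16*1/12 + 85/288*5/6 + 149/288*5/12 = 1649/3456
d_3 = (s_1=347/1728, s_2=371/1152, s_3=1649/3456)

Answer: 347/1728 371/1152 1649/3456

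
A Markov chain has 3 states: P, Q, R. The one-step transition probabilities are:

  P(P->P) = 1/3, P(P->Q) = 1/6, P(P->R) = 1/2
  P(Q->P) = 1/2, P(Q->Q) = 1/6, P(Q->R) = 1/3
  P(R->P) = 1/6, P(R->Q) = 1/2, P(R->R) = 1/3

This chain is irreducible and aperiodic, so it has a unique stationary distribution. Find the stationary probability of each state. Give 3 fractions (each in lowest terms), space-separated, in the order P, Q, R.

The stationary distribution satisfies pi = pi * P, i.e.:
  pi_P = 1/3*pi_P + 1/2*pi_Q + 1/6*pi_R
  pi_Q = 1/6*pi_P + 1/6*pi_Q + 1/2*pi_R
  pi_R = 1/2*pi_P + 1/3*pi_Q + 1/3*pi_R
with normalization: pi_P + pi_Q + pi_R = 1.

Using the first 2 balance equations plus normalization, the linear system A*pi = b is:
  [-2/3, 1/2, 1/6] . pi = 0
  [1/6, -5/6, 1/2] . pi = 0
  [1, 1, 1] . pi = 1

Solving yields:
  pi_P = 7/22
  pi_Q = 13/44
  pi_R = 17/44

Verification (pi * P):
  7/22*1/3 + 13/44*1/2 + 17/44*1/6 = 7/22 = pi_P  (ok)
  7/22*1/6 + 13/44*1/6 + 17/44*1/2 = 13/44 = pi_Q  (ok)
  7/22*1/2 + 13/44*1/3 + 17/44*1/3 = 17/44 = pi_R  (ok)

Answer: 7/22 13/44 17/44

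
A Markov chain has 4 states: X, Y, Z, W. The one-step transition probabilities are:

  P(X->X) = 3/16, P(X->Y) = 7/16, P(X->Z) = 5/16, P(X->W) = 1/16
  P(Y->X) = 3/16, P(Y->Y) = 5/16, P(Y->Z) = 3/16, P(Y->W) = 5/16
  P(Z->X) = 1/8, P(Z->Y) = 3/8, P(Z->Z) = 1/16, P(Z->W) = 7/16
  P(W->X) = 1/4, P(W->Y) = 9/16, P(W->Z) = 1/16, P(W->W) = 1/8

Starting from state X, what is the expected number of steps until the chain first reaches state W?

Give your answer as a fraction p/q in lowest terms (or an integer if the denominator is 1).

Let h_i = expected steps to first reach W from state i.
Boundary: h_W = 0.
First-step equations for the other states:
  h_X = 1 + 3/16*h_X + 7/16*h_Y + 5/16*h_Z + 1/16*h_W
  h_Y = 1 + 3/16*h_X + 5/16*h_Y + 3/16*h_Z + 5/16*h_W
  h_Z = 1 + 1/8*h_X + 3/8*h_Y + 1/16*h_Z + 7/16*h_W

Substituting h_W = 0 and rearranging gives the linear system (I - Q) h = 1:
  [13/16, -7/16, -5/16] . (h_X, h_Y, h_Z) = 1
  [-3/16, 11/16, -3/16] . (h_X, h_Y, h_Z) = 1
  [-1/8, -3/8, 15/16] . (h_X, h_Y, h_Z) = 1

Solving yields:
  h_X = 2864/677
  h_Y = 2320/677
  h_Z = 2032/677

Starting state is X, so the expected hitting time is h_X = 2864/677.

Answer: 2864/677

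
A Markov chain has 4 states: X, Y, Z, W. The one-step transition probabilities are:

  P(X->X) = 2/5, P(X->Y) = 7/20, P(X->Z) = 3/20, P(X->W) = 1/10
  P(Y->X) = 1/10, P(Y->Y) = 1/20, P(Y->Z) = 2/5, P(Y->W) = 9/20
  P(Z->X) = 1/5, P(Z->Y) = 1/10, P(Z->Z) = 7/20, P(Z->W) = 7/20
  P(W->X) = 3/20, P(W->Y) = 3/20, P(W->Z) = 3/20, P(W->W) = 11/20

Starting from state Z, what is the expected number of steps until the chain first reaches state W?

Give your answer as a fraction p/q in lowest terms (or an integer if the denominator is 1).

Answer: 3460/1063

Derivation:
Let h_i = expected steps to first reach W from state i.
Boundary: h_W = 0.
First-step equations for the other states:
  h_X = 1 + 2/5*h_X + 7/20*h_Y + 3/20*h_Z + 1/10*h_W
  h_Y = 1 + 1/10*h_X + 1/20*h_Y + 2/5*h_Z + 9/20*h_W
  h_Z = 1 + 1/5*h_X + 1/10*h_Y + 7/20*h_Z + 7/20*h_W

Substituting h_W = 0 and rearranging gives the linear system (I - Q) h = 1:
  [3/5, -7/20, -3/20] . (h_X, h_Y, h_Z) = 1
  [-1/10, 19/20, -2/5] . (h_X, h_Y, h_Z) = 1
  [-1/5, -1/10, 13/20] . (h_X, h_Y, h_Z) = 1

Solving yields:
  h_X = 4410/1063
  h_Y = 3040/1063
  h_Z = 3460/1063

Starting state is Z, so the expected hitting time is h_Z = 3460/1063.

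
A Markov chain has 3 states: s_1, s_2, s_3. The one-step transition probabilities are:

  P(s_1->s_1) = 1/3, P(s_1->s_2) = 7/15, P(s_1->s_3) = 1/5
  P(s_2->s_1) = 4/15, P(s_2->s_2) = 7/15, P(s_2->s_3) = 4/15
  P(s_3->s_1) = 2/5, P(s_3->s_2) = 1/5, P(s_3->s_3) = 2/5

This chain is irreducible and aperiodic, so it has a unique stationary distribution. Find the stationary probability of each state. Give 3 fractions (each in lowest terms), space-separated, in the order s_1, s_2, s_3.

The stationary distribution satisfies pi = pi * P, i.e.:
  pi_s_1 = 1/3*pi_s_1 + 4/15*pi_s_2 + 2/5*pi_s_3
  pi_s_2 = 7/15*pi_s_1 + 7/15*pi_s_2 + 1/5*pi_s_3
  pi_s_3 = 1/5*pi_s_1 + 4/15*pi_s_2 + 2/5*pi_s_3
with normalization: pi_s_1 + pi_s_2 + pi_s_3 = 1.

Using the first 2 balance equations plus normalization, the linear system A*pi = b is:
  [-2/3, 4/15, 2/5] . pi = 0
  [7/15, -8/15, 1/5] . pi = 0
  [1, 1, 1] . pi = 1

Solving yields:
  pi_s_1 = 15/46
  pi_s_2 = 9/23
  pi_s_3 = 13/46

Verification (pi * P):
  15/46*1/3 + 9/23*4/15 + 13/46*2/5 = 15/46 = pi_s_1  (ok)
  15/46*7/15 + 9/23*7/15 + 13/46*1/5 = 9/23 = pi_s_2  (ok)
  15/46*1/5 + 9/23*4/15 + 13/46*2/5 = 13/46 = pi_s_3  (ok)

Answer: 15/46 9/23 13/46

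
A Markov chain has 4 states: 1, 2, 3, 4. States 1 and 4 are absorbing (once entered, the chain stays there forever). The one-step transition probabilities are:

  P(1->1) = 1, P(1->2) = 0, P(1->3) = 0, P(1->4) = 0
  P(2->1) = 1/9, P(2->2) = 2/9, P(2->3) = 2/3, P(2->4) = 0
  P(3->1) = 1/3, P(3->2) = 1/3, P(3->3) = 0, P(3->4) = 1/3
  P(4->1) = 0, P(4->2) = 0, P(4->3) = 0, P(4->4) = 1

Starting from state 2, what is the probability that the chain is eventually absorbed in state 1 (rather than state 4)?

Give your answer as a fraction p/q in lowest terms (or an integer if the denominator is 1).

Answer: 3/5

Derivation:
Let a_i = P(absorbed in 1 | start in state i).
Boundary conditions: a_1 = 1, a_4 = 0.
For each transient state i, a_i = sum_j P(i->j) * a_j:
  a_2 = 1/9*a_1 + 2/9*a_2 + 2/3*a_3 + 0*a_4
  a_3 = 1/3*a_1 + 1/3*a_2 + 0*a_3 + 1/3*a_4

Substituting a_1 = 1 and a_4 = 0, rearrange to (I - Q) a = r where r[i] = P(i -> 1):
  [7/9, -2/3] . (a_2, a_3) = 1/9
  [-1/3, 1] . (a_2, a_3) = 1/3

Solving yields:
  a_2 = 3/5
  a_3 = 8/15

Starting state is 2, so the absorption probability is a_2 = 3/5.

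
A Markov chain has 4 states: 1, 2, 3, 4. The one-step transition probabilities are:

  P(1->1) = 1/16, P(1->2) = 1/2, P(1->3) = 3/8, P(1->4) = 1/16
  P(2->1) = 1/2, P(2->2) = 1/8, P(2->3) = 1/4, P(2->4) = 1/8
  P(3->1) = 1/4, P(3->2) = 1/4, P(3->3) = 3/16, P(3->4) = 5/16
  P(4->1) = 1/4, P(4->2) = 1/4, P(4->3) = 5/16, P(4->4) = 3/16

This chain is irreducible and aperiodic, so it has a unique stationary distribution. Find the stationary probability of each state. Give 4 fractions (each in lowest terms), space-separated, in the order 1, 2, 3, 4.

The stationary distribution satisfies pi = pi * P, i.e.:
  pi_1 = 1/16*pi_1 + 1/2*pi_2 + 1/4*pi_3 + 1/4*pi_4
  pi_2 = 1/2*pi_1 + 1/8*pi_2 + 1/4*pi_3 + 1/4*pi_4
  pi_3 = 3/8*pi_1 + 1/4*pi_2 + 3/16*pi_3 + 5/16*pi_4
  pi_4 = 1/16*pi_1 + 1/8*pi_2 + 5/16*pi_3 + 3/16*pi_4
with normalization: pi_1 + pi_2 + pi_3 + pi_4 = 1.

Using the first 3 balance equations plus normalization, the linear system A*pi = b is:
  [-15/16, 1/2, 1/4, 1/4] . pi = 0
  [1/2, -7/8, 1/4, 1/4] . pi = 0
  [3/8, 1/4, -13/16, 5/16] . pi = 0
  [1, 1, 1, 1] . pi = 1

Solving yields:
  pi_1 = 44/163
  pi_2 = 46/163
  pi_3 = 271/978
  pi_4 = 167/978

Verification (pi * P):
  44/163*1/16 + 46/163*1/2 + 271/978*1/4 + 167/978*1/4 = 44/163 = pi_1  (ok)
  44/163*1/2 + 46/163*1/8 + 271/978*1/4 + 167/978*1/4 = 46/163 = pi_2  (ok)
  44/163*3/8 + 46/163*1/4 + 271/978*3/16 + 167/978*5/16 = 271/978 = pi_3  (ok)
  44/163*1/16 + 46/163*1/8 + 271/978*5/16 + 167/978*3/16 = 167/978 = pi_4  (ok)

Answer: 44/163 46/163 271/978 167/978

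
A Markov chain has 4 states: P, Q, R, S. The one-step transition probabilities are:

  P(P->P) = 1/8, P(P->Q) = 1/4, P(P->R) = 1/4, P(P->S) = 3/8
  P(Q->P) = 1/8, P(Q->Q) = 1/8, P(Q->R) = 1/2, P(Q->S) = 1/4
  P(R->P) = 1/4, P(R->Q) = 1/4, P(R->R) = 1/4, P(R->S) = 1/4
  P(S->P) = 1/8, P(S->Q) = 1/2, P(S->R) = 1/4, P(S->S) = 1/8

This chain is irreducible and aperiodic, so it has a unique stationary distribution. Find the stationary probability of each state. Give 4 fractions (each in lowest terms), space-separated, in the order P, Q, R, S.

Answer: 61/370 51/185 59/185 89/370

Derivation:
The stationary distribution satisfies pi = pi * P, i.e.:
  pi_P = 1/8*pi_P + 1/8*pi_Q + 1/4*pi_R + 1/8*pi_S
  pi_Q = 1/4*pi_P + 1/8*pi_Q + 1/4*pi_R + 1/2*pi_S
  pi_R = 1/4*pi_P + 1/2*pi_Q + 1/4*pi_R + 1/4*pi_S
  pi_S = 3/8*pi_P + 1/4*pi_Q + 1/4*pi_R + 1/8*pi_S
with normalization: pi_P + pi_Q + pi_R + pi_S = 1.

Using the first 3 balance equations plus normalization, the linear system A*pi = b is:
  [-7/8, 1/8, 1/4, 1/8] . pi = 0
  [1/4, -7/8, 1/4, 1/2] . pi = 0
  [1/4, 1/2, -3/4, 1/4] . pi = 0
  [1, 1, 1, 1] . pi = 1

Solving yields:
  pi_P = 61/370
  pi_Q = 51/185
  pi_R = 59/185
  pi_S = 89/370

Verification (pi * P):
  61/370*1/8 + 51/185*1/8 + 59/185*1/4 + 89/370*1/8 = 61/370 = pi_P  (ok)
  61/370*1/4 + 51/185*1/8 + 59/185*1/4 + 89/370*1/2 = 51/185 = pi_Q  (ok)
  61/370*1/4 + 51/185*1/2 + 59/185*1/4 + 89/370*1/4 = 59/185 = pi_R  (ok)
  61/370*3/8 + 51/185*1/4 + 59/185*1/4 + 89/370*1/8 = 89/370 = pi_S  (ok)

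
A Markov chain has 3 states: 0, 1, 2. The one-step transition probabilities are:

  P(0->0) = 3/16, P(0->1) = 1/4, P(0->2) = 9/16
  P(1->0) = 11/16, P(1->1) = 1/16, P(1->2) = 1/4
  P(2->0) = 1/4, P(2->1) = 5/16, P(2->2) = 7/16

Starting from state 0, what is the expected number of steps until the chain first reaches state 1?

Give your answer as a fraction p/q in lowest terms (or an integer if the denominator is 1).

Answer: 32/9

Derivation:
Let h_i = expected steps to first reach 1 from state i.
Boundary: h_1 = 0.
First-step equations for the other states:
  h_0 = 1 + 3/16*h_0 + 1/4*h_1 + 9/16*h_2
  h_2 = 1 + 1/4*h_0 + 5/16*h_1 + 7/16*h_2

Substituting h_1 = 0 and rearranging gives the linear system (I - Q) h = 1:
  [13/16, -9/16] . (h_0, h_2) = 1
  [-1/4, 9/16] . (h_0, h_2) = 1

Solving yields:
  h_0 = 32/9
  h_2 = 272/81

Starting state is 0, so the expected hitting time is h_0 = 32/9.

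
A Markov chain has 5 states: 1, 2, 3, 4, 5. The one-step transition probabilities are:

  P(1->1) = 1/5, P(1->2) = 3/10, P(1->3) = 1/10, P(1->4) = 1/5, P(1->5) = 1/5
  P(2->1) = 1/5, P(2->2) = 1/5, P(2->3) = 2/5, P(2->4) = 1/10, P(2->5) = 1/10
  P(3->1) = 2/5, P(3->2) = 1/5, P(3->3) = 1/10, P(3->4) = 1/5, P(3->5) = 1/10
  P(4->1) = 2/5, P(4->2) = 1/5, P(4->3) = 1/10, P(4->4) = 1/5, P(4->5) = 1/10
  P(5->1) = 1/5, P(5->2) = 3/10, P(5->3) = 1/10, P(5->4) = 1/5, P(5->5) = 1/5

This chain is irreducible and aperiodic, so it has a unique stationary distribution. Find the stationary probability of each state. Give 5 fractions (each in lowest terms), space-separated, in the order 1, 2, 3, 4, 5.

The stationary distribution satisfies pi = pi * P, i.e.:
  pi_1 = 1/5*pi_1 + 1/5*pi_2 + 2/5*pi_3 + 2/5*pi_4 + 1/5*pi_5
  pi_2 = 3/10*pi_1 + 1/5*pi_2 + 1/5*pi_3 + 1/5*pi_4 + 3/10*pi_5
  pi_3 = 1/10*pi_1 + 2/5*pi_2 + 1/10*pi_3 + 1/10*pi_4 + 1/10*pi_5
  pi_4 = 1/5*pi_1 + 1/10*pi_2 + 1/5*pi_3 + 1/5*pi_4 + 1/5*pi_5
  pi_5 = 1/5*pi_1 + 1/10*pi_2 + 1/10*pi_3 + 1/10*pi_4 + 1/5*pi_5
with normalization: pi_1 + pi_2 + pi_3 + pi_4 + pi_5 = 1.

Using the first 4 balance equations plus normalization, the linear system A*pi = b is:
  [-4/5, 1/5, 2/5, 2/5, 1/5] . pi = 0
  [3/10, -4/5, 1/5, 1/5, 3/10] . pi = 0
  [1/10, 2/5, -9/10, 1/10, 1/10] . pi = 0
  [1/5, 1/10, 1/5, -4/5, 1/5] . pi = 0
  [1, 1, 1, 1, 1] . pi = 1

Solving yields:
  pi_1 = 151/560
  pi_2 = 27/112
  pi_3 = 193/1120
  pi_4 = 197/1120
  pi_5 = 79/560

Verification (pi * P):
  151/560*1/5 + 27/112*1/5 + 193/1120*2/5 + 197/1120*2/5 + 79/560*1/5 = 151/560 = pi_1  (ok)
  151/560*3/10 + 27/112*1/5 + 193/1120*1/5 + 197/1120*1/5 + 79/560*3/10 = 27/112 = pi_2  (ok)
  151/560*1/10 + 27/112*2/5 + 193/1120*1/10 + 197/1120*1/10 + 79/560*1/10 = 193/1120 = pi_3  (ok)
  151/560*1/5 + 27/112*1/10 + 193/1120*1/5 + 197/1120*1/5 + 79/560*1/5 = 197/1120 = pi_4  (ok)
  151/560*1/5 + 27/112*1/10 + 193/1120*1/10 + 197/1120*1/10 + 79/560*1/5 = 79/560 = pi_5  (ok)

Answer: 151/560 27/112 193/1120 197/1120 79/560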